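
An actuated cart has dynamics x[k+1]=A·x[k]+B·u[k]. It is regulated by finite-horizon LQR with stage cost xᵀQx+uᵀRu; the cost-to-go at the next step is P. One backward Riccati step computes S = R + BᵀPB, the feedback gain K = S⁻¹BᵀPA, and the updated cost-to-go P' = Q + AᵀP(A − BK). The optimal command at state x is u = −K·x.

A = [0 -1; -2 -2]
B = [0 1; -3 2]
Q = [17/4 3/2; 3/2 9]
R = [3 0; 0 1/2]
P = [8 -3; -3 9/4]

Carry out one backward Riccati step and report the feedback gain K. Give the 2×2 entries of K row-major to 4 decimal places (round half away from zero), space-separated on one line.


BᵀP = [9.0000 -6.7500; 2.0000 1.5000]
S = R + BᵀPB = [3 0; 0 1/2] + [20.2500 -4.5000; -4.5000 5.0000] = [23.2500 -4.5000; -4.5000 5.5000]
BᵀPA = [13.5000 4.5000; -3.0000 -5.0000]
K = S⁻¹·BᵀPA = [0.5645 0.0209; -0.0836 -0.8920]
A−BK = [0.0836 -0.1080; -0.1394 -0.1533]
AᵀP(A−BK) = [1.1289 0.0418; 0.0418 0.4460]
P' = Q + AᵀP(A−BK) = [5.3789 1.5418; 1.5418 9.4460]
tr(P') = 14.8249

0.5645 0.0209 -0.0836 -0.8920


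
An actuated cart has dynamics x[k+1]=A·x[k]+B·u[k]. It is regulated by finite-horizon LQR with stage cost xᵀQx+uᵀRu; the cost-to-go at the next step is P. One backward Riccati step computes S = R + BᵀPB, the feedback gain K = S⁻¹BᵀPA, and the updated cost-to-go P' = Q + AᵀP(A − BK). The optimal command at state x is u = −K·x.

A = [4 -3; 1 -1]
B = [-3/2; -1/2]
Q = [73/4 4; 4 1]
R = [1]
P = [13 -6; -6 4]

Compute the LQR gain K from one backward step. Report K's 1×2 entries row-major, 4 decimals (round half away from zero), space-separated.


BᵀP = [-16.5000 7.0000]
S = R + BᵀPB = [1] + [21.2500] = [22.2500]
BᵀPA = [-59.0000 42.5000]
K = S⁻¹·BᵀPA = [-2.6517 1.9101]
A−BK = [0.0225 -0.1348; -0.3258 -0.0449]
AᵀP(A−BK) = [7.5506 -5.3034; -5.3034 3.8202]
P' = Q + AᵀP(A−BK) = [25.8006 -1.3034; -1.3034 4.8202]
tr(P') = 30.6208

-2.6517 1.9101


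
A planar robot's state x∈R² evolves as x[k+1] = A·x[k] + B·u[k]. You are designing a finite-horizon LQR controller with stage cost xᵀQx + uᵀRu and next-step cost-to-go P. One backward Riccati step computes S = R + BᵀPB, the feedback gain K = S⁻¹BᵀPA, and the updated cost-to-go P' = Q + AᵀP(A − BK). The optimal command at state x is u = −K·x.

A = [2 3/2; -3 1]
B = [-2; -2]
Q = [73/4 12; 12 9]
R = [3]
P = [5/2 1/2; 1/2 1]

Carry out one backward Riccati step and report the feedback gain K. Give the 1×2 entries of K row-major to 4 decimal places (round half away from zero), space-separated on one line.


BᵀP = [-6.0000 -3.0000]
S = R + BᵀPB = [3] + [18.0000] = [21.0000]
BᵀPA = [-3.0000 -12.0000]
K = S⁻¹·BᵀPA = [-0.1429 -0.5714]
A−BK = [1.7143 0.3571; -3.2857 -0.1429]
AᵀP(A−BK) = [12.5714 1.5357; 1.5357 1.2679]
P' = Q + AᵀP(A−BK) = [30.8214 13.5357; 13.5357 10.2679]
tr(P') = 41.0893

-0.1429 -0.5714


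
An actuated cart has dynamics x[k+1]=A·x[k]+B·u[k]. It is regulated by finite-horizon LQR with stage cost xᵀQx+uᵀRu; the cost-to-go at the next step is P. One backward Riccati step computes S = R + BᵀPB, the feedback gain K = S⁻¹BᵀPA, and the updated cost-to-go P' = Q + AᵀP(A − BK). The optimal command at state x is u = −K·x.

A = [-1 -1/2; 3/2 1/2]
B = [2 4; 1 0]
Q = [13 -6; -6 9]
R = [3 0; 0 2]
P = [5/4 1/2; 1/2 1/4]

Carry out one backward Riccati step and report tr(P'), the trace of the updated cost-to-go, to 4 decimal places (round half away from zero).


BᵀP = [3.0000 1.2500; 5.0000 2.0000]
S = R + BᵀPB = [3 0; 0 2] + [7.2500 12.0000; 12.0000 20.0000] = [10.2500 12.0000; 12.0000 22.0000]
BᵀPA = [-1.1250 -0.8750; -2.0000 -1.5000]
K = S⁻¹·BᵀPA = [-0.0092 -0.0153; -0.0859 -0.0598]
A−BK = [-0.6380 -0.2301; 1.5092 0.5153]
AᵀP(A−BK) = [0.1304 0.0506; 0.0506 0.0219]
P' = Q + AᵀP(A−BK) = [13.1304 -5.9494; -5.9494 9.0219]
tr(P') = 22.1522

22.1522


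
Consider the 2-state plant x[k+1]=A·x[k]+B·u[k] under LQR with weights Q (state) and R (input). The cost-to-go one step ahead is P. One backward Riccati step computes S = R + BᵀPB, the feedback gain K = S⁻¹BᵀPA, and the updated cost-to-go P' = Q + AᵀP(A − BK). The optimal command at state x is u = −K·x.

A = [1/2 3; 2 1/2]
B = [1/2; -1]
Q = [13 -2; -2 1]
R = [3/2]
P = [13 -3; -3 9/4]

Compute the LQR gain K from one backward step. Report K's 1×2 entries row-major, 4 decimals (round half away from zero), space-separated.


-0.2750 2.6625

BᵀP = [9.5000 -3.7500]
S = R + BᵀPB = [3/2] + [8.5000] = [10.0000]
BᵀPA = [-2.7500 26.6250]
K = S⁻¹·BᵀPA = [-0.2750 2.6625]
A−BK = [0.6375 1.6688; 1.7250 3.1625]
AᵀP(A−BK) = [5.4938 10.3219; 10.3219 37.6734]
P' = Q + AᵀP(A−BK) = [18.4938 8.3219; 8.3219 38.6734]
tr(P') = 57.1672


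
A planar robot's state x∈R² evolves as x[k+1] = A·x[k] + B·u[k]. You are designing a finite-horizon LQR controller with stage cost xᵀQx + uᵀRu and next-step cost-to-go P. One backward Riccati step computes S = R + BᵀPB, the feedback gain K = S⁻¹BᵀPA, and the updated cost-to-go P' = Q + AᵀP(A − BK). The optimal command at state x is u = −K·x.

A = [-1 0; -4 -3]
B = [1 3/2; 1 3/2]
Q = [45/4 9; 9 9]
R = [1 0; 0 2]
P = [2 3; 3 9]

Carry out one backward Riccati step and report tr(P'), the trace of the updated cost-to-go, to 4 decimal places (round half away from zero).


BᵀP = [5.0000 12.0000; 7.5000 18.0000]
S = R + BᵀPB = [1 0; 0 2] + [17.0000 25.5000; 25.5000 38.2500] = [18.0000 25.5000; 25.5000 40.2500]
BᵀPA = [-53.0000 -36.0000; -79.5000 -54.0000]
K = S⁻¹·BᵀPA = [-1.4276 -0.9697; -1.0707 -0.7273]
A−BK = [2.0337 2.0606; -0.9663 -0.9394]
AᵀP(A−BK) = [9.2155 7.7879; 7.7879 6.8182]
P' = Q + AᵀP(A−BK) = [20.4655 16.7879; 16.7879 15.8182]
tr(P') = 36.2837

36.2837


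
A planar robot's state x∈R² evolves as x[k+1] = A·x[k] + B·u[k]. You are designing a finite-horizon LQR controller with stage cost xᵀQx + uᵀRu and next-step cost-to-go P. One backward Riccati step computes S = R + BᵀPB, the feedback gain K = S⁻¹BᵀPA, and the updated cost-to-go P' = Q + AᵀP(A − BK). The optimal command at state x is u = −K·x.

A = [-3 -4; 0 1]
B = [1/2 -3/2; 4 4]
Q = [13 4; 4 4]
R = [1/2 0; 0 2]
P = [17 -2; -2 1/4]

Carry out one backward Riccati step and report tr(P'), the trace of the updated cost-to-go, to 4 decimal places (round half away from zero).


30.7019

BᵀP = [0.5000 0.0000; -33.5000 4.0000]
S = R + BᵀPB = [1/2 0; 0 2] + [0.2500 -0.7500; -0.7500 66.2500] = [0.7500 -0.7500; -0.7500 68.2500]
BᵀPA = [-1.5000 -2.0000; 100.5000 138.0000]
K = S⁻¹·BᵀPA = [-0.5333 -0.6519; 1.4667 2.0148]
A−BK = [-0.5333 -0.6519; -3.7333 -4.4519]
AᵀP(A−BK) = [4.8000 6.5333; 6.5333 8.9019]
P' = Q + AᵀP(A−BK) = [17.8000 10.5333; 10.5333 12.9019]
tr(P') = 30.7019


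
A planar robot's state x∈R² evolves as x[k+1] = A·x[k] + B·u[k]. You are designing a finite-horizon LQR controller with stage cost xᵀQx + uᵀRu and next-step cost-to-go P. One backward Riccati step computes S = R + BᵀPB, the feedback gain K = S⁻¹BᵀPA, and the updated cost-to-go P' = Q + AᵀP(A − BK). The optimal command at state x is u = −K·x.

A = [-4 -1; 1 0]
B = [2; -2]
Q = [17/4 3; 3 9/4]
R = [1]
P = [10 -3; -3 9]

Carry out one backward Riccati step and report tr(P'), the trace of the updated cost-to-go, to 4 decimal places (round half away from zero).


BᵀP = [26.0000 -24.0000]
S = R + BᵀPB = [1] + [100.0000] = [101.0000]
BᵀPA = [-128.0000 -26.0000]
K = S⁻¹·BᵀPA = [-1.2673 -0.2574]
A−BK = [-1.4653 -0.4851; -1.5347 -0.5149]
AᵀP(A−BK) = [30.7822 10.0495; 10.0495 3.3069]
P' = Q + AᵀP(A−BK) = [35.0322 13.0495; 13.0495 5.5569]
tr(P') = 40.5891

40.5891


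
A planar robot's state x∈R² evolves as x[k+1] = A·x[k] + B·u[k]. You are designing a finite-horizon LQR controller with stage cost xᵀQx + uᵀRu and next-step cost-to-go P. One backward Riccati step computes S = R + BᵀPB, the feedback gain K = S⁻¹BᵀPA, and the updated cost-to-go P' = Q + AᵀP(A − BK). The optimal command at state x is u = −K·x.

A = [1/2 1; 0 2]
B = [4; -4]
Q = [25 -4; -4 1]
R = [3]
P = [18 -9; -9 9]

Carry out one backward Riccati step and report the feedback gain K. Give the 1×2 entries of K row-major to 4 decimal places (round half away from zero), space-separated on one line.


BᵀP = [108.0000 -72.0000]
S = R + BᵀPB = [3] + [720.0000] = [723.0000]
BᵀPA = [54.0000 -36.0000]
K = S⁻¹·BᵀPA = [0.0747 -0.0498]
A−BK = [0.2012 1.1992; 0.2988 1.8008]
AᵀP(A−BK) = [0.4668 2.6888; 2.6888 16.2075]
P' = Q + AᵀP(A−BK) = [25.4668 -1.3112; -1.3112 17.2075]
tr(P') = 42.6743

0.0747 -0.0498


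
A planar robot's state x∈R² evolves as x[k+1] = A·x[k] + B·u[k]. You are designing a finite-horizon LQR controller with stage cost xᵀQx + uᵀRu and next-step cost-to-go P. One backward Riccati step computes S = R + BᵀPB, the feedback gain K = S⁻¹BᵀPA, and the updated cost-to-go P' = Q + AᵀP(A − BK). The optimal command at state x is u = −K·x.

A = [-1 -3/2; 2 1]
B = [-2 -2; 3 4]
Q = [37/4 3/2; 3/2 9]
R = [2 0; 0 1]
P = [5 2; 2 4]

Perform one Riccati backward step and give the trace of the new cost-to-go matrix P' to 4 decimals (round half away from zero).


21.5792

BᵀP = [-4.0000 8.0000; -2.0000 12.0000]
S = R + BᵀPB = [2 0; 0 1] + [32.0000 40.0000; 40.0000 52.0000] = [34.0000 40.0000; 40.0000 53.0000]
BᵀPA = [20.0000 14.0000; 26.0000 15.0000]
K = S⁻¹·BᵀPA = [0.0990 0.7030; 0.4158 -0.2475]
A−BK = [0.0297 -0.5891; 0.0396 -0.1188]
AᵀP(A−BK) = [0.2079 -0.1238; -0.1238 3.1213]
P' = Q + AᵀP(A−BK) = [9.4579 1.3762; 1.3762 12.1213]
tr(P') = 21.5792


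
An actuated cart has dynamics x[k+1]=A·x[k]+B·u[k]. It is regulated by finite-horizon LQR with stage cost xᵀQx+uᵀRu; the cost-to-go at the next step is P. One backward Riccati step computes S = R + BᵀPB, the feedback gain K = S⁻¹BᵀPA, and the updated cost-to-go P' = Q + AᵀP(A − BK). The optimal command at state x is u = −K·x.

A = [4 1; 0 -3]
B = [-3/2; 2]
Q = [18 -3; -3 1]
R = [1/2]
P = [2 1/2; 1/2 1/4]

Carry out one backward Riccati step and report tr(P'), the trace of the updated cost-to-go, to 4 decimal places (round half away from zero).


BᵀP = [-2.0000 -0.2500]
S = R + BᵀPB = [1/2] + [2.5000] = [3.0000]
BᵀPA = [-8.0000 -1.2500]
K = S⁻¹·BᵀPA = [-2.6667 -0.4167]
A−BK = [0.0000 0.3750; 5.3333 -2.1667]
AᵀP(A−BK) = [10.6667 -1.3333; -1.3333 0.7292]
P' = Q + AᵀP(A−BK) = [28.6667 -4.3333; -4.3333 1.7292]
tr(P') = 30.3958

30.3958


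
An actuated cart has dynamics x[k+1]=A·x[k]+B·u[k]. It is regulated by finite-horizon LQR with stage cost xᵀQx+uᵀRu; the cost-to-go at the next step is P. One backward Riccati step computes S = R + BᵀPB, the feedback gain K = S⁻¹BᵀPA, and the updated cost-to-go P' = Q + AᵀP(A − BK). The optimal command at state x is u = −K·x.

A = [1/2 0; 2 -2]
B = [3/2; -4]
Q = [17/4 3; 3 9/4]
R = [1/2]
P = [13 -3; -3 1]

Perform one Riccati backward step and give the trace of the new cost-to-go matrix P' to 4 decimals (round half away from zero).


8.1957

BᵀP = [31.5000 -8.5000]
S = R + BᵀPB = [1/2] + [81.2500] = [81.7500]
BᵀPA = [-1.2500 17.0000]
K = S⁻¹·BᵀPA = [-0.0153 0.2080]
A−BK = [0.5229 -0.3119; 1.9388 -1.1682]
AᵀP(A−BK) = [1.2309 -0.7401; -0.7401 0.4648]
P' = Q + AᵀP(A−BK) = [5.4809 2.2599; 2.2599 2.7148]
tr(P') = 8.1957


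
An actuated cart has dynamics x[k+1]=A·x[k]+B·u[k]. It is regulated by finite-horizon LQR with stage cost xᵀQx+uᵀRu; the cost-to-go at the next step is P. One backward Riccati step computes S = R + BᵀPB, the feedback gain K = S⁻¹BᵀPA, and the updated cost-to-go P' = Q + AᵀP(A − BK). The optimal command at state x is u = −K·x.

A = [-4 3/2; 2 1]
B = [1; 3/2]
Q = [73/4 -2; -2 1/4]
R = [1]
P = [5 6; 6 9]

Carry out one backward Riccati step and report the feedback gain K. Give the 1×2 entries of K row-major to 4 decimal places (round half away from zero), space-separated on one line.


BᵀP = [14.0000 19.5000]
S = R + BᵀPB = [1] + [43.2500] = [44.2500]
BᵀPA = [-17.0000 40.5000]
K = S⁻¹·BᵀPA = [-0.3842 0.9153]
A−BK = [-3.6158 0.5847; 2.5763 -0.3729]
AᵀP(A−BK) = [13.4689 -2.4407; -2.4407 1.1822]
P' = Q + AᵀP(A−BK) = [31.7189 -4.4407; -4.4407 1.4322]
tr(P') = 33.1511

-0.3842 0.9153


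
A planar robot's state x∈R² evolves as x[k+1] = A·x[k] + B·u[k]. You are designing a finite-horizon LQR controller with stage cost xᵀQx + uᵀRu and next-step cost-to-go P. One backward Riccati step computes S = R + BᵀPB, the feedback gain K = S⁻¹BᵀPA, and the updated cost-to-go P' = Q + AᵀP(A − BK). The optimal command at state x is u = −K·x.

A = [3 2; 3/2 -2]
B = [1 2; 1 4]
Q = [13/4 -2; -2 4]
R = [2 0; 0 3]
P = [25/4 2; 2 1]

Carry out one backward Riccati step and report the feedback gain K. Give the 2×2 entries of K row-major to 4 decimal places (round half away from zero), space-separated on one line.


BᵀP = [8.2500 3.0000; 20.5000 8.0000]
S = R + BᵀPB = [2 0; 0 3] + [11.2500 28.5000; 28.5000 73.0000] = [13.2500 28.5000; 28.5000 76.0000]
BᵀPA = [29.2500 10.5000; 73.5000 25.0000]
K = S⁻¹·BᵀPA = [0.6585 0.4390; 0.7202 0.1643]
A−BK = [0.9012 1.2323; -2.0392 -3.0963]
AᵀP(A−BK) = [4.3065 3.5815; 3.5815 4.2824]
P' = Q + AᵀP(A−BK) = [7.5565 1.5815; 1.5815 8.2824]
tr(P') = 15.8389

0.6585 0.4390 0.7202 0.1643


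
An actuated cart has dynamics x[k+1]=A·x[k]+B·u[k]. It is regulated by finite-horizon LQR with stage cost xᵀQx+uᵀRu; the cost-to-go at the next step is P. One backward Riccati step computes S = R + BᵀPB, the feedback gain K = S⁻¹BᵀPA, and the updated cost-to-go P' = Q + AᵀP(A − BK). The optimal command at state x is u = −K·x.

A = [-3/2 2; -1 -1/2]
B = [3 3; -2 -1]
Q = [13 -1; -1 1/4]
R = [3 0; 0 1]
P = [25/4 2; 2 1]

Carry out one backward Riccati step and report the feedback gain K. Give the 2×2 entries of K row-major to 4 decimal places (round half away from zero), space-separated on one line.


0.0218 0.1236 -0.6703 0.5627

BᵀP = [14.7500 4.0000; 16.7500 5.0000]
S = R + BᵀPB = [3 0; 0 1] + [36.2500 40.2500; 40.2500 45.2500] = [39.2500 40.2500; 40.2500 46.2500]
BᵀPA = [-26.1250 27.5000; -30.1250 31.0000]
K = S⁻¹·BᵀPA = [0.0218 0.1236; -0.6703 0.5627]
A−BK = [0.4456 -0.0589; -1.6268 0.3099]
AᵀP(A−BK) = [1.4385 -0.5695; -0.5695 0.4072]
P' = Q + AᵀP(A−BK) = [14.4385 -1.5695; -1.5695 0.6572]
tr(P') = 15.0957


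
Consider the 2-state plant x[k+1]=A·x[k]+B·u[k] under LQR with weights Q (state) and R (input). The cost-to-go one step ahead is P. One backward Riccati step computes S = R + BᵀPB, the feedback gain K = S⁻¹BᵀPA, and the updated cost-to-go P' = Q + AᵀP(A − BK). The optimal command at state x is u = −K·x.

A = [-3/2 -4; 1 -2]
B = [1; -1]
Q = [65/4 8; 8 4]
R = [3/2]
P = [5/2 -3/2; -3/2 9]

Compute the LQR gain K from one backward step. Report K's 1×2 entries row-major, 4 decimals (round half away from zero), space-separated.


-1.0313 0.3125

BᵀP = [4.0000 -10.5000]
S = R + BᵀPB = [3/2] + [14.5000] = [16.0000]
BᵀPA = [-16.5000 5.0000]
K = S⁻¹·BᵀPA = [-1.0313 0.3125]
A−BK = [-0.4688 -4.3125; -0.0313 -1.6875]
AᵀP(A−BK) = [2.1094 3.6563; 3.6563 50.4375]
P' = Q + AᵀP(A−BK) = [18.3594 11.6563; 11.6563 54.4375]
tr(P') = 72.7969


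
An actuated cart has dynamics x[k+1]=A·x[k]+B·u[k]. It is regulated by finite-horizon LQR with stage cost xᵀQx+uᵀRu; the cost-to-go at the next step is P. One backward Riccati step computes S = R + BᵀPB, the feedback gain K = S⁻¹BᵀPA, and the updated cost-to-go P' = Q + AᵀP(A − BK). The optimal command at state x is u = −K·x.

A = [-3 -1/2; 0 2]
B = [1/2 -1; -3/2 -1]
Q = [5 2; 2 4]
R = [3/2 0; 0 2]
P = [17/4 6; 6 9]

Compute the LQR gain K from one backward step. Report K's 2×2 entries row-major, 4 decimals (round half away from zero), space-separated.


0.3725 -0.6225 0.8909 -0.5159

BᵀP = [-6.8750 -10.5000; -10.2500 -15.0000]
S = R + BᵀPB = [3/2 0; 0 2] + [12.3125 17.3750; 17.3750 25.2500] = [13.8125 17.3750; 17.3750 27.2500]
BᵀPA = [20.6250 -17.5625; 30.7500 -24.8750]
K = S⁻¹·BᵀPA = [0.3725 -0.6225; 0.8909 -0.5159]
A−BK = [-2.2953 -0.7047; 1.4497 0.5503]
AᵀP(A−BK) = [3.1711 -0.9211; -0.9211 1.2961]
P' = Q + AᵀP(A−BK) = [8.1711 1.0789; 1.0789 5.2961]
tr(P') = 13.4673


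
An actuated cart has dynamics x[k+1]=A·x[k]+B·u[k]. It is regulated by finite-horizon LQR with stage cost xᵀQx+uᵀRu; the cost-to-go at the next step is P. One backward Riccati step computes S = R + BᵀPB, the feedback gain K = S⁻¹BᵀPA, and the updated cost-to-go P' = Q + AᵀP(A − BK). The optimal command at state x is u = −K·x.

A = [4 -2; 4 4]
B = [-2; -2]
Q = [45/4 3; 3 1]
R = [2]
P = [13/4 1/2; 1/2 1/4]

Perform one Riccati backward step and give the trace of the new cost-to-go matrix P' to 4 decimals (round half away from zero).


24.4000

BᵀP = [-7.5000 -1.5000]
S = R + BᵀPB = [2] + [18.0000] = [20.0000]
BᵀPA = [-36.0000 9.0000]
K = S⁻¹·BᵀPA = [-1.8000 0.4500]
A−BK = [0.4000 -1.1000; 0.4000 4.9000]
AᵀP(A−BK) = [7.2000 -1.8000; -1.8000 4.9500]
P' = Q + AᵀP(A−BK) = [18.4500 1.2000; 1.2000 5.9500]
tr(P') = 24.4000


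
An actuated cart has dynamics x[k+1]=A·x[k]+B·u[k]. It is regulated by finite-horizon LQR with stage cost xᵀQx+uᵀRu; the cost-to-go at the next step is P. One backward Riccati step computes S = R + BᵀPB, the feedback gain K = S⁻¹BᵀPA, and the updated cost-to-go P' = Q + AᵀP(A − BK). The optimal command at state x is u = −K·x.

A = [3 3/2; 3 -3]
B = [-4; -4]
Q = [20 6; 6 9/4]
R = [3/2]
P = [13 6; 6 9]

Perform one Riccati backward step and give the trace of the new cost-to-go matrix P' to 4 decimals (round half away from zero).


BᵀP = [-76.0000 -60.0000]
S = R + BᵀPB = [3/2] + [544.0000] = [545.5000]
BᵀPA = [-408.0000 66.0000]
K = S⁻¹·BᵀPA = [-0.7479 0.1210]
A−BK = [0.0082 1.9840; 0.0082 -2.5160]
AᵀP(A−BK) = [0.8414 -0.1361; -0.1361 48.2647]
P' = Q + AᵀP(A−BK) = [20.8414 5.8639; 5.8639 50.5147]
tr(P') = 71.3561

71.3561


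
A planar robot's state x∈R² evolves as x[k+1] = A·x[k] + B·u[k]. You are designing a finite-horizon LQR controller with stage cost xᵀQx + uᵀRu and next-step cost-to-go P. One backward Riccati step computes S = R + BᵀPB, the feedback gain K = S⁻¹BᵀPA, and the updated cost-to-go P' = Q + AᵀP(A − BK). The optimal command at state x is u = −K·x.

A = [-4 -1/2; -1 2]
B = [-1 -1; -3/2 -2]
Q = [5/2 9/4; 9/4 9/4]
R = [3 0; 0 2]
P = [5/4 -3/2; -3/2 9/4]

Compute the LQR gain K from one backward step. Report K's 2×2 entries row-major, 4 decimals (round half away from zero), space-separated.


BᵀP = [1.0000 -1.8750; 1.7500 -3.0000]
S = R + BᵀPB = [3 0; 0 2] + [1.8125 2.7500; 2.7500 4.2500] = [4.8125 2.7500; 2.7500 6.2500]
BᵀPA = [-2.1250 -4.2500; -4.0000 -6.8750]
K = S⁻¹·BᵀPA = [-0.1013 -0.3400; -0.5954 -0.9504]
A−BK = [-4.6967 -1.7904; -2.3428 -0.4108]
AᵀP(A−BK) = [7.6530 4.7259; 4.7259 4.3334]
P' = Q + AᵀP(A−BK) = [10.1530 6.9759; 6.9759 6.5834]
tr(P') = 16.7365

-0.1013 -0.3400 -0.5954 -0.9504


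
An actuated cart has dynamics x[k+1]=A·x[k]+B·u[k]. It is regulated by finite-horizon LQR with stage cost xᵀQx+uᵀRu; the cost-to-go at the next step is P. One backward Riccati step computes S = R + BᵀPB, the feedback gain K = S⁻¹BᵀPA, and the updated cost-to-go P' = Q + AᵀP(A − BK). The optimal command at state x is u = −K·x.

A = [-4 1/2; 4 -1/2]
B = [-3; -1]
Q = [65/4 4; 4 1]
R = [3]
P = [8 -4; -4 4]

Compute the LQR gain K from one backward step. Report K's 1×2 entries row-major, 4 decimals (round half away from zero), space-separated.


BᵀP = [-20.0000 8.0000]
S = R + BᵀPB = [3] + [52.0000] = [55.0000]
BᵀPA = [112.0000 -14.0000]
K = S⁻¹·BᵀPA = [2.0364 -0.2545]
A−BK = [2.1091 -0.2636; 6.0364 -0.7545]
AᵀP(A−BK) = [91.9273 -11.4909; -11.4909 1.4364]
P' = Q + AᵀP(A−BK) = [108.1773 -7.4909; -7.4909 2.4364]
tr(P') = 110.6136

2.0364 -0.2545


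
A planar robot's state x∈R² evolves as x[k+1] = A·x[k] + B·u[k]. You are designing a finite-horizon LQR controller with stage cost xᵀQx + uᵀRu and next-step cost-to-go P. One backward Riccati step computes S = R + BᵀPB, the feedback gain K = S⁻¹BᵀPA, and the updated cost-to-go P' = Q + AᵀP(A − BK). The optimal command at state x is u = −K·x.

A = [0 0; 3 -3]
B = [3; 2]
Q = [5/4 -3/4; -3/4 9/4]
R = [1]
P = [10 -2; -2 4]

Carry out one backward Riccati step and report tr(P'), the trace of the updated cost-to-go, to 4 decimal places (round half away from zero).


BᵀP = [26.0000 2.0000]
S = R + BᵀPB = [1] + [82.0000] = [83.0000]
BᵀPA = [6.0000 -6.0000]
K = S⁻¹·BᵀPA = [0.0723 -0.0723]
A−BK = [-0.2169 0.2169; 2.8554 -2.8554]
AᵀP(A−BK) = [35.5663 -35.5663; -35.5663 35.5663]
P' = Q + AᵀP(A−BK) = [36.8163 -36.3163; -36.3163 37.8163]
tr(P') = 74.6325

74.6325


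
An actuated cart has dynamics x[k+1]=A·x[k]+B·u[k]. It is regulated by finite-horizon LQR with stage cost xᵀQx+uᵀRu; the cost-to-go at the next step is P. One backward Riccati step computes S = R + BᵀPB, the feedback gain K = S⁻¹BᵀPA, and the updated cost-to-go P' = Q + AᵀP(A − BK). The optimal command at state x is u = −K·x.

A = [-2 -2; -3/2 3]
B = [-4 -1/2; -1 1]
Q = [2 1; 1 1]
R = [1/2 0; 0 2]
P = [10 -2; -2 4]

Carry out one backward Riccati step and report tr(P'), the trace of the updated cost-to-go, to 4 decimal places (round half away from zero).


18.0853

BᵀP = [-38.0000 4.0000; -7.0000 5.0000]
S = R + BᵀPB = [1/2 0; 0 2] + [148.0000 23.0000; 23.0000 8.5000] = [148.5000 23.0000; 23.0000 10.5000]
BᵀPA = [70.0000 88.0000; 6.5000 29.0000]
K = S⁻¹·BᵀPA = [0.5683 0.2495; -0.6258 2.2155]
A−BK = [-0.0397 0.1056; -0.3059 1.0340]
AᵀP(A−BK) = [1.2862 -3.8624; -3.8624 13.7991]
P' = Q + AᵀP(A−BK) = [3.2862 -2.8624; -2.8624 14.7991]
tr(P') = 18.0853


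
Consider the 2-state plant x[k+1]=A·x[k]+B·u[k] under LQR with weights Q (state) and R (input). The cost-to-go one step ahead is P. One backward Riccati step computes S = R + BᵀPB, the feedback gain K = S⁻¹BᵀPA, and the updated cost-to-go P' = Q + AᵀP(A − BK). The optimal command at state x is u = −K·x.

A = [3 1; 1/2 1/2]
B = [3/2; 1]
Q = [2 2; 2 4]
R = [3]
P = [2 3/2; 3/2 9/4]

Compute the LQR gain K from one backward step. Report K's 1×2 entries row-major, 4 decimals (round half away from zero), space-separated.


1.1053 0.4737

BᵀP = [4.5000 4.5000]
S = R + BᵀPB = [3] + [11.2500] = [14.2500]
BᵀPA = [15.7500 6.7500]
K = S⁻¹·BᵀPA = [1.1053 0.4737]
A−BK = [1.3421 0.2895; -0.6053 0.0263]
AᵀP(A−BK) = [5.6546 2.1020; 2.1020 0.8651]
P' = Q + AᵀP(A−BK) = [7.6546 4.1020; 4.1020 4.8651]
tr(P') = 12.5197


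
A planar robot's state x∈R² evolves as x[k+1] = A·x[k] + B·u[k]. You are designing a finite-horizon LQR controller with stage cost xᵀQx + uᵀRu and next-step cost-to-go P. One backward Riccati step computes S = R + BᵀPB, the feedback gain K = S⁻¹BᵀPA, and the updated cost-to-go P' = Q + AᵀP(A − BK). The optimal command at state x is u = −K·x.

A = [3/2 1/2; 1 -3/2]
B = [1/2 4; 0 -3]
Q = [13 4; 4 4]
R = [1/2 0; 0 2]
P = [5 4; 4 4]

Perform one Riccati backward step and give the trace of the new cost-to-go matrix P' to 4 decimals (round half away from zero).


BᵀP = [2.5000 2.0000; 8.0000 4.0000]
S = R + BᵀPB = [1/2 0; 0 2] + [1.2500 4.0000; 4.0000 20.0000] = [1.7500 4.0000; 4.0000 22.0000]
BᵀPA = [5.7500 -1.7500; 16.0000 -2.0000]
K = S⁻¹·BᵀPA = [2.7778 -1.3556; 0.2222 0.1556]
A−BK = [-0.7778 0.5556; 1.6667 -1.0333]
AᵀP(A−BK) = [7.7222 -3.9444; -3.9444 2.1889]
P' = Q + AᵀP(A−BK) = [20.7222 0.0556; 0.0556 6.1889]
tr(P') = 26.9111

26.9111


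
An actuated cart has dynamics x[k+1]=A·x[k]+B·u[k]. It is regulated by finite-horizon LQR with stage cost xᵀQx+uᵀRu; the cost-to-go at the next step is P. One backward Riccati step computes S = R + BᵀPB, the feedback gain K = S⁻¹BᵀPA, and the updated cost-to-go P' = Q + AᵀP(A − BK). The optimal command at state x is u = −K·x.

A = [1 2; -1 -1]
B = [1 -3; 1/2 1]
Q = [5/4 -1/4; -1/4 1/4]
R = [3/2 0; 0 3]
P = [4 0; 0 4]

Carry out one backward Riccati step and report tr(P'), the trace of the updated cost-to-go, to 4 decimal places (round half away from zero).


4.5418

BᵀP = [4.0000 2.0000; -12.0000 4.0000]
S = R + BᵀPB = [3/2 0; 0 3] + [5.0000 -10.0000; -10.0000 40.0000] = [6.5000 -10.0000; -10.0000 43.0000]
BᵀPA = [2.0000 6.0000; -16.0000 -28.0000]
K = S⁻¹·BᵀPA = [-0.4123 -0.1226; -0.4680 -0.6797]
A−BK = [0.0084 0.0836; -0.3259 -0.2591]
AᵀP(A−BK) = [1.3370 1.3705; 1.3705 1.7047]
P' = Q + AᵀP(A−BK) = [2.5870 1.1205; 1.1205 1.9547]
tr(P') = 4.5418


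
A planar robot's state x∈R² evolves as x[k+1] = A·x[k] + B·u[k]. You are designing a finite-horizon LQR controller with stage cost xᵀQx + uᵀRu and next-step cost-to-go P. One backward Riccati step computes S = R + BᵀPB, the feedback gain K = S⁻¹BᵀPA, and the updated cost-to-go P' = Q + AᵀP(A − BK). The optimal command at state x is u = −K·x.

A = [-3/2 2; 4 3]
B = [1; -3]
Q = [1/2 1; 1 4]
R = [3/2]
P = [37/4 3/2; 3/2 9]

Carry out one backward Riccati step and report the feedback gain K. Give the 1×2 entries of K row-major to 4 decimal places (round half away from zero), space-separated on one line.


-1.3187 -0.8097

BᵀP = [4.7500 -25.5000]
S = R + BᵀPB = [3/2] + [81.2500] = [82.7500]
BᵀPA = [-109.1250 -67.0000]
K = S⁻¹·BᵀPA = [-1.3187 -0.8097]
A−BK = [-0.1813 2.8097; 0.0438 0.5710]
AᵀP(A−BK) = [2.9060 -2.8550; -2.8550 81.7523]
P' = Q + AᵀP(A−BK) = [3.4060 -1.8550; -1.8550 85.7523]
tr(P') = 89.1582


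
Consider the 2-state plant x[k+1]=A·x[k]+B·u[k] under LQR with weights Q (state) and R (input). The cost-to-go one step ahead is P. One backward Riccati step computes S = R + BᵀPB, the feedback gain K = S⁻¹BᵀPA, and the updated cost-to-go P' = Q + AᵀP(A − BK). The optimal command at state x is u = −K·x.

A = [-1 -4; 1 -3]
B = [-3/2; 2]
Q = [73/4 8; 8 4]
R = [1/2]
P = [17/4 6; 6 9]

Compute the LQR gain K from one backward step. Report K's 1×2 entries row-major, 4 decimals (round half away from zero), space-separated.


0.3354 -4.9193

BᵀP = [5.6250 9.0000]
S = R + BᵀPB = [1/2] + [9.5625] = [10.0625]
BᵀPA = [3.3750 -49.5000]
K = S⁻¹·BᵀPA = [0.3354 -4.9193]
A−BK = [-0.4969 -11.3789; 0.3292 6.8385]
AᵀP(A−BK) = [0.1180 0.6025; 0.6025 49.4969]
P' = Q + AᵀP(A−BK) = [18.3680 8.6025; 8.6025 53.4969]
tr(P') = 71.8649


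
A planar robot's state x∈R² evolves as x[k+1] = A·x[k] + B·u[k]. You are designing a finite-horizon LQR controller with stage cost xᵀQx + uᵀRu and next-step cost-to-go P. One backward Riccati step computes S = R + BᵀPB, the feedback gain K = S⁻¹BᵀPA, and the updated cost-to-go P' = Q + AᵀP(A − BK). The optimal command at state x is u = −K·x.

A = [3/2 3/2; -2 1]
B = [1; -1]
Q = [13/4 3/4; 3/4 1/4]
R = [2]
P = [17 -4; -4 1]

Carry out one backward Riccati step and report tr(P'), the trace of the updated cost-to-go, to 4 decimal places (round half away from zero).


BᵀP = [21.0000 -5.0000]
S = R + BᵀPB = [2] + [26.0000] = [28.0000]
BᵀPA = [41.5000 26.5000]
K = S⁻¹·BᵀPA = [1.4821 0.9464]
A−BK = [0.0179 0.5536; -0.5179 1.9464]
AᵀP(A−BK) = [4.7411 2.9732; 2.9732 2.1696]
P' = Q + AᵀP(A−BK) = [7.9911 3.7232; 3.7232 2.4196]
tr(P') = 10.4107

10.4107


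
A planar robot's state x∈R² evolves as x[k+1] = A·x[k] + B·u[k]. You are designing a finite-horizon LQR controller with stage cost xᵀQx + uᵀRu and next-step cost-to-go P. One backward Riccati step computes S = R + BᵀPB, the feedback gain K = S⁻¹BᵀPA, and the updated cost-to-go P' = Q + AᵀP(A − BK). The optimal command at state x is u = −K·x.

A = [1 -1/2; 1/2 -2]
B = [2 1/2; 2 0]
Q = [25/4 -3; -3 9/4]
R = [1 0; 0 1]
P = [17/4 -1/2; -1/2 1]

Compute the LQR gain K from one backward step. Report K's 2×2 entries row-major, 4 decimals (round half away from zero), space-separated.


BᵀP = [7.5000 1.0000; 2.1250 -0.2500]
S = R + BᵀPB = [1 0; 0 1] + [17.0000 3.7500; 3.7500 1.0625] = [18.0000 3.7500; 3.7500 2.0625]
BᵀPA = [8.0000 -5.7500; 2.0000 -0.5625]
K = S⁻¹·BᵀPA = [0.3902 -0.4228; 0.2602 0.4959]
A−BK = [0.0894 0.0976; -0.2805 -1.1545]
AᵀP(A−BK) = [0.3577 0.3902; 0.3902 1.9106]
P' = Q + AᵀP(A−BK) = [6.6077 -2.6098; -2.6098 4.1606]
tr(P') = 10.7683

0.3902 -0.4228 0.2602 0.4959


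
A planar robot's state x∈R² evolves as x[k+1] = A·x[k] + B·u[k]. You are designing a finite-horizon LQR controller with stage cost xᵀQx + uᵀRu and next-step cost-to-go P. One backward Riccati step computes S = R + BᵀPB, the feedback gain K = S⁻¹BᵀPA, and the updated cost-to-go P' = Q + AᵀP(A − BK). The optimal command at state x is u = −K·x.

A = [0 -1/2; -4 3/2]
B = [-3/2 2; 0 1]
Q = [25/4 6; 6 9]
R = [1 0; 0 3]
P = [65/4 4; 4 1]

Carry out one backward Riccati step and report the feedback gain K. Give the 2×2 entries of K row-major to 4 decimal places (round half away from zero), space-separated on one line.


BᵀP = [-24.3750 -6.0000; 36.5000 9.0000]
S = R + BᵀPB = [1 0; 0 3] + [36.5625 -54.7500; -54.7500 82.0000] = [37.5625 -54.7500; -54.7500 85.0000]
BᵀPA = [24.0000 3.1875; -36.0000 -4.7500]
K = S⁻¹·BᵀPA = [0.3534 0.0557; -0.1959 -0.0200]
A−BK = [0.9219 -0.3764; -3.8041 1.5200]
AᵀP(A−BK) = [0.4661 -0.0570; -0.0570 0.0399]
P' = Q + AᵀP(A−BK) = [6.7161 5.9430; 5.9430 9.0399]
tr(P') = 15.7560

0.3534 0.0557 -0.1959 -0.0200


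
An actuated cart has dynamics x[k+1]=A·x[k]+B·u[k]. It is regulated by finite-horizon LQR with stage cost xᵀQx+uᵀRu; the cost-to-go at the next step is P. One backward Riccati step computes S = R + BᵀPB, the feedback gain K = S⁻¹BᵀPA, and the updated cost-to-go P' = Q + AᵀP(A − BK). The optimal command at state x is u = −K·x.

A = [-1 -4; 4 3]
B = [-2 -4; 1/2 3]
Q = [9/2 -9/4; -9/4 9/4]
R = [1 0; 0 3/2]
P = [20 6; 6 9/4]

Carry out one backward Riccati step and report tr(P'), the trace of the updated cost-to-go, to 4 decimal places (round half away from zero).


BᵀP = [-37.0000 -10.8750; -62.0000 -17.2500]
S = R + BᵀPB = [1 0; 0 3/2] + [68.5625 115.3750; 115.3750 196.2500] = [69.5625 115.3750; 115.3750 197.7500]
BᵀPA = [-6.5000 115.3750; -7.0000 196.2500]
K = S⁻¹·BᵀPA = [-1.0746 0.3893; 0.5916 0.7653]
A−BK = [-0.7829 -0.1603; 2.7626 0.5095]
AᵀP(A−BK) = [5.1561 0.8873; 0.8873 1.1480]
P' = Q + AᵀP(A−BK) = [9.6561 -1.3627; -1.3627 3.3980]
tr(P') = 13.0541

13.0541


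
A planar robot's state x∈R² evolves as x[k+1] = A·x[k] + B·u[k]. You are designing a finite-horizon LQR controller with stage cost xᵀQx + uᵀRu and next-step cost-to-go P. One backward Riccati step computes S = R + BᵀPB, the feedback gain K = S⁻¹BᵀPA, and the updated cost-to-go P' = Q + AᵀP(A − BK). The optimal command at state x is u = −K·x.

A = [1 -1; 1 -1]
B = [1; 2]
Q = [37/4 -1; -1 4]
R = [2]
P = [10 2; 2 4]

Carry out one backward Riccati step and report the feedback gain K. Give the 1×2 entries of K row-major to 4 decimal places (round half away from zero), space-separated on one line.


0.6667 -0.6667

BᵀP = [14.0000 10.0000]
S = R + BᵀPB = [2] + [34.0000] = [36.0000]
BᵀPA = [24.0000 -24.0000]
K = S⁻¹·BᵀPA = [0.6667 -0.6667]
A−BK = [0.3333 -0.3333; -0.3333 0.3333]
AᵀP(A−BK) = [2.0000 -2.0000; -2.0000 2.0000]
P' = Q + AᵀP(A−BK) = [11.2500 -3.0000; -3.0000 6.0000]
tr(P') = 17.2500


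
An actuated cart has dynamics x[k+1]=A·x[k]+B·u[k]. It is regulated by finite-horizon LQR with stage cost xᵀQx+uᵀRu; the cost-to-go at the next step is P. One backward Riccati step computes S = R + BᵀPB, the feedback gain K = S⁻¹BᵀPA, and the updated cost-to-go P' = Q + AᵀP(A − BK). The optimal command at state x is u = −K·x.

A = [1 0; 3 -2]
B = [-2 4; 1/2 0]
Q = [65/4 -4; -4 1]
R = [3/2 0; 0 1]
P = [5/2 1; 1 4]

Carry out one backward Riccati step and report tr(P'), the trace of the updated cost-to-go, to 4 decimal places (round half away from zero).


BᵀP = [-4.5000 0.0000; 10.0000 4.0000]
S = R + BᵀPB = [3/2 0; 0 1] + [9.0000 -18.0000; -18.0000 40.0000] = [10.5000 -18.0000; -18.0000 41.0000]
BᵀPA = [-4.5000 0.0000; 22.0000 -8.0000]
K = S⁻¹·BᵀPA = [1.9859 -1.3521; 1.4085 -0.7887]
A−BK = [-0.6620 0.4507; 2.0070 -1.3239]
AᵀP(A−BK) = [22.4507 -14.7324; -14.7324 9.6901]
P' = Q + AᵀP(A−BK) = [38.7007 -18.7324; -18.7324 10.6901]
tr(P') = 49.3908

49.3908


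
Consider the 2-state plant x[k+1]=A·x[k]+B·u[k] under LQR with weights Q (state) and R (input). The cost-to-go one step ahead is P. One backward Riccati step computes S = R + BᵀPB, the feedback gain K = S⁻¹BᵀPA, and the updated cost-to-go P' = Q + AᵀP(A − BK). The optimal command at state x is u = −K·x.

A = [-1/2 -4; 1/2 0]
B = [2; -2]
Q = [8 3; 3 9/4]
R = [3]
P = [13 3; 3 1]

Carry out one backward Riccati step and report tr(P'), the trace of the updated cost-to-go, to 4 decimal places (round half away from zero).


BᵀP = [20.0000 4.0000]
S = R + BᵀPB = [3] + [32.0000] = [35.0000]
BᵀPA = [-8.0000 -80.0000]
K = S⁻¹·BᵀPA = [-0.2286 -2.2857]
A−BK = [-0.0429 0.5714; 0.0429 -4.5714]
AᵀP(A−BK) = [0.1714 1.7143; 1.7143 25.1429]
P' = Q + AᵀP(A−BK) = [8.1714 4.7143; 4.7143 27.3929]
tr(P') = 35.5643

35.5643


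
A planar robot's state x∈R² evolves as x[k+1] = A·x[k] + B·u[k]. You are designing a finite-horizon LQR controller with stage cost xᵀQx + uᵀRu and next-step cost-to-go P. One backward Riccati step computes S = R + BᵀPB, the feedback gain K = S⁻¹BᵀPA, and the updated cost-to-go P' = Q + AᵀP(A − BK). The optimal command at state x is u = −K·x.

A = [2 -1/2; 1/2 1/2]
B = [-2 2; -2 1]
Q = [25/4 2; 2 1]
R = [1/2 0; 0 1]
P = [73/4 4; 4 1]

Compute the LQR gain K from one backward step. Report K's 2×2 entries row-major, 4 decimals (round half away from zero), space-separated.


-0.5474 0.0642 0.3440 -0.1032

BᵀP = [-44.5000 -10.0000; 40.5000 9.0000]
S = R + BᵀPB = [1/2 0; 0 1] + [109.0000 -99.0000; -99.0000 90.0000] = [109.5000 -99.0000; -99.0000 91.0000]
BᵀPA = [-94.0000 17.2500; 85.5000 -15.7500]
K = S⁻¹·BᵀPA = [-0.5474 0.0642; 0.3440 -0.1032]
A−BK = [0.2171 -0.1651; -0.9388 0.7317]
AᵀP(A−BK) = [0.3792 -0.1388; -0.1388 0.0791]
P' = Q + AᵀP(A−BK) = [6.6292 1.8612; 1.8612 1.0791]
tr(P') = 7.7083


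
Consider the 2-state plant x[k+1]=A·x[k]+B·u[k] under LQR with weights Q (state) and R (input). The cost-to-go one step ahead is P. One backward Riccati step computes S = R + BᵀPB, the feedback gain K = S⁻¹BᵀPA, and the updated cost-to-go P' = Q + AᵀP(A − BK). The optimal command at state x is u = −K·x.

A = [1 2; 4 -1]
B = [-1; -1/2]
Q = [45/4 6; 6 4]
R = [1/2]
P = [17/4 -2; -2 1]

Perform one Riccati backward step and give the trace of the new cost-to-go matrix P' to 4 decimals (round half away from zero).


BᵀP = [-3.2500 1.5000]
S = R + BᵀPB = [1/2] + [2.5000] = [3.0000]
BᵀPA = [2.7500 -8.0000]
K = S⁻¹·BᵀPA = [0.9167 -2.6667]
A−BK = [1.9167 -0.6667; 4.4583 -2.3333]
AᵀP(A−BK) = [1.7292 -2.1667; -2.1667 4.6667]
P' = Q + AᵀP(A−BK) = [12.9792 3.8333; 3.8333 8.6667]
tr(P') = 21.6458

21.6458


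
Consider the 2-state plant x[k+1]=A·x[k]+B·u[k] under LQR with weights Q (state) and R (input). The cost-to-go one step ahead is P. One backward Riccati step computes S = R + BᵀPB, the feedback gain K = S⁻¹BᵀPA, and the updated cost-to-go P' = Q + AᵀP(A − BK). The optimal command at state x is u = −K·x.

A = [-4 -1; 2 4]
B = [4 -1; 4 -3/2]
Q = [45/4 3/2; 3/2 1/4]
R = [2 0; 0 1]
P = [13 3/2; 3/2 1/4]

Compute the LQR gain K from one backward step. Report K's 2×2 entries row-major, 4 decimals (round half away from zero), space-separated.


BᵀP = [58.0000 7.0000; -15.2500 -1.8750]
S = R + BᵀPB = [2 0; 0 1] + [260.0000 -68.5000; -68.5000 18.0625] = [262.0000 -68.5000; -68.5000 19.0625]
BᵀPA = [-218.0000 -30.0000; 57.2500 7.7500]
K = S⁻¹·BᵀPA = [-0.7745 -0.1357; 0.2201 -0.0811]
A−BK = [-0.6818 -0.5383; 5.4282 4.4212]
AᵀP(A−BK) = [3.5548 2.0588; 2.0588 1.5573]
P' = Q + AᵀP(A−BK) = [14.8048 3.5588; 3.5588 1.8073]
tr(P') = 16.6121

-0.7745 -0.1357 0.2201 -0.0811


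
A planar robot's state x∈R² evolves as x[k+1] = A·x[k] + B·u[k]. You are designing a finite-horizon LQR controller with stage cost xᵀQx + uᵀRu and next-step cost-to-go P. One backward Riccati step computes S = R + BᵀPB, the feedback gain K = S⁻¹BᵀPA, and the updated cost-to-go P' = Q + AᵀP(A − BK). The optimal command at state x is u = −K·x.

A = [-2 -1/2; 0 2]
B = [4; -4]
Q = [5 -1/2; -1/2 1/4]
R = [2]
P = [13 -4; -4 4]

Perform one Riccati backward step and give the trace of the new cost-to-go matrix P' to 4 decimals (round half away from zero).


BᵀP = [68.0000 -32.0000]
S = R + BᵀPB = [2] + [400.0000] = [402.0000]
BᵀPA = [-136.0000 -98.0000]
K = S⁻¹·BᵀPA = [-0.3383 -0.2438]
A−BK = [-0.6468 0.4751; -1.3532 1.0249]
AᵀP(A−BK) = [5.9900 -4.1542; -4.1542 3.3595]
P' = Q + AᵀP(A−BK) = [10.9900 -4.6542; -4.6542 3.6095]
tr(P') = 14.5995

14.5995


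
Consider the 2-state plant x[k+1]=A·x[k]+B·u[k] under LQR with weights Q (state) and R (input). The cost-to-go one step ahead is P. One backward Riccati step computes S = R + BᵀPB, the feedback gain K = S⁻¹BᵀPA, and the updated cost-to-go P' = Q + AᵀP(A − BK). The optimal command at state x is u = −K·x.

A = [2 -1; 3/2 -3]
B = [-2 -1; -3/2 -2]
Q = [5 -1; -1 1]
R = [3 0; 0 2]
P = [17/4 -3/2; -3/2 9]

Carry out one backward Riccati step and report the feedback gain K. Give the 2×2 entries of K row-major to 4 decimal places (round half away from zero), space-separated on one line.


BᵀP = [-6.2500 -10.5000; -1.2500 -16.5000]
S = R + BᵀPB = [3 0; 0 2] + [28.2500 27.2500; 27.2500 34.2500] = [31.2500 27.2500; 27.2500 36.2500]
BᵀPA = [-28.2500 37.7500; -27.2500 50.7500]
K = S⁻¹·BᵀPA = [-0.7213 -0.0372; -0.2095 1.4279]
A−BK = [0.3479 0.3536; -0.0010 -0.1999]
AᵀP(A−BK) = [2.1640 0.1115; 0.1115 5.1851]
P' = Q + AᵀP(A−BK) = [7.1640 -0.8885; -0.8885 6.1851]
tr(P') = 13.3491

-0.7213 -0.0372 -0.2095 1.4279


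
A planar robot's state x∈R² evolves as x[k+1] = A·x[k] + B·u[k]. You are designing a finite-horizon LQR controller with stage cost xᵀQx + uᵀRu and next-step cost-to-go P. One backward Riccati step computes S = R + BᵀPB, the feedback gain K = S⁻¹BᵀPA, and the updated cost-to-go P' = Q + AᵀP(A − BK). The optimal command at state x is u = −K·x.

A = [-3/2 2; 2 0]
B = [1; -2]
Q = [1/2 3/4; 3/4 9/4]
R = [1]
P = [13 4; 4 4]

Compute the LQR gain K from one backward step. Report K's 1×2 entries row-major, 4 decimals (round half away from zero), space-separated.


-1.1071 0.7143

BᵀP = [5.0000 -4.0000]
S = R + BᵀPB = [1] + [13.0000] = [14.0000]
BᵀPA = [-15.5000 10.0000]
K = S⁻¹·BᵀPA = [-1.1071 0.7143]
A−BK = [-0.3929 1.2857; -0.2143 1.4286]
AᵀP(A−BK) = [4.0893 -11.9286; -11.9286 44.8571]
P' = Q + AᵀP(A−BK) = [4.5893 -11.1786; -11.1786 47.1071]
tr(P') = 51.6964


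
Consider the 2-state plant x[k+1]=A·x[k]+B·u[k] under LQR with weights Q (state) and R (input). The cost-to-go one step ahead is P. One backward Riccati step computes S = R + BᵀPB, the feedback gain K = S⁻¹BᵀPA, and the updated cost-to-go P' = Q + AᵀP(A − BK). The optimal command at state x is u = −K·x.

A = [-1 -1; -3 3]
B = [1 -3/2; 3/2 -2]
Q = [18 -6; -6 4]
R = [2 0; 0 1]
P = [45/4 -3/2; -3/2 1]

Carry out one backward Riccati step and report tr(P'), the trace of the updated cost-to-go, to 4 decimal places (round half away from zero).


44.1605

BᵀP = [9.0000 0.0000; -13.8750 0.2500]
S = R + BᵀPB = [2 0; 0 1] + [9.0000 -13.5000; -13.5000 20.3125] = [11.0000 -13.5000; -13.5000 21.3125]
BᵀPA = [-9.0000 -9.0000; 13.1250 14.6250]
K = S⁻¹·BᵀPA = [-0.2802 0.1078; 0.4383 0.7545]
A−BK = [-0.0623 0.0240; -1.7030 4.3473]
AᵀP(A−BK) = [2.9749 -6.6826; -6.6826 19.1856]
P' = Q + AᵀP(A−BK) = [20.9749 -12.6826; -12.6826 23.1856]
tr(P') = 44.1605
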